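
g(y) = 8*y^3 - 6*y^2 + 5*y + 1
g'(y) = 24*y^2 - 12*y + 5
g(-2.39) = -154.44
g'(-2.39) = 170.77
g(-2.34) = -146.06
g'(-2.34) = 164.49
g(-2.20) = -124.22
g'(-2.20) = 147.56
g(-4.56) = -905.11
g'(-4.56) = 558.77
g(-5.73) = -1729.71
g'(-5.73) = 861.75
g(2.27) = 75.01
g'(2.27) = 101.43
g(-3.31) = -371.40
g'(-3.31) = 307.67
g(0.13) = 1.57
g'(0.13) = 3.85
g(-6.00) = -1973.00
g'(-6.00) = 941.00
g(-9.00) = -6362.00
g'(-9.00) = 2057.00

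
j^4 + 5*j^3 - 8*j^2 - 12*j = j*(j - 2)*(j + 1)*(j + 6)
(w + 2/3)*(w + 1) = w^2 + 5*w/3 + 2/3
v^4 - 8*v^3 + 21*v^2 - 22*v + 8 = (v - 4)*(v - 2)*(v - 1)^2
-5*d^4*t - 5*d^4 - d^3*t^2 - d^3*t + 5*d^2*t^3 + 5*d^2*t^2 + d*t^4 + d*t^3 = (-d + t)*(d + t)*(5*d + t)*(d*t + d)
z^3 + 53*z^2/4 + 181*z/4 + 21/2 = (z + 1/4)*(z + 6)*(z + 7)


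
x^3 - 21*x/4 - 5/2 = (x - 5/2)*(x + 1/2)*(x + 2)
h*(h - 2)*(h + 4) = h^3 + 2*h^2 - 8*h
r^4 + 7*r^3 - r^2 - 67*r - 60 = (r - 3)*(r + 1)*(r + 4)*(r + 5)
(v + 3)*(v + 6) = v^2 + 9*v + 18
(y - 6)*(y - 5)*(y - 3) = y^3 - 14*y^2 + 63*y - 90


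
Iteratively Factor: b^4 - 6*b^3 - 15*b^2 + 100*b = (b + 4)*(b^3 - 10*b^2 + 25*b) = b*(b + 4)*(b^2 - 10*b + 25) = b*(b - 5)*(b + 4)*(b - 5)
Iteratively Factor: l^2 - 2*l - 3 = (l - 3)*(l + 1)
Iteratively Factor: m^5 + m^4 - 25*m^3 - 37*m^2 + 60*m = (m + 3)*(m^4 - 2*m^3 - 19*m^2 + 20*m) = (m - 1)*(m + 3)*(m^3 - m^2 - 20*m) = (m - 5)*(m - 1)*(m + 3)*(m^2 + 4*m) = (m - 5)*(m - 1)*(m + 3)*(m + 4)*(m)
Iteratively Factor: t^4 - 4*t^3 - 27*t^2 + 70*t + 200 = (t + 4)*(t^3 - 8*t^2 + 5*t + 50) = (t + 2)*(t + 4)*(t^2 - 10*t + 25) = (t - 5)*(t + 2)*(t + 4)*(t - 5)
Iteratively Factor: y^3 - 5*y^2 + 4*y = (y)*(y^2 - 5*y + 4) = y*(y - 4)*(y - 1)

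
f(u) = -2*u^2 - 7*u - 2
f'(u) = -4*u - 7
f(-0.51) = 1.05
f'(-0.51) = -4.96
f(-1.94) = 4.05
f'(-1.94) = 0.76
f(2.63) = -34.24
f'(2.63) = -17.52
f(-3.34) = -0.93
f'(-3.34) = 6.36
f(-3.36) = -1.06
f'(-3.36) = 6.44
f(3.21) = -45.08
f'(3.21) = -19.84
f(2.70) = -35.48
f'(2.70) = -17.80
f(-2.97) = 1.15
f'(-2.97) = 4.88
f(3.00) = -41.00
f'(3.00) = -19.00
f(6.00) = -116.00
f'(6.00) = -31.00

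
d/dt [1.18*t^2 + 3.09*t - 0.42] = 2.36*t + 3.09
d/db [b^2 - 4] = 2*b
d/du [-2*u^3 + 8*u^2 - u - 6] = -6*u^2 + 16*u - 1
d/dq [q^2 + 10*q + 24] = 2*q + 10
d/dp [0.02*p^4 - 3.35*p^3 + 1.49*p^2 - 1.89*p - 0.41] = 0.08*p^3 - 10.05*p^2 + 2.98*p - 1.89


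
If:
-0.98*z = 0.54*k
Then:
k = -1.81481481481481*z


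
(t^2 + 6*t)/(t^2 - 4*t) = (t + 6)/(t - 4)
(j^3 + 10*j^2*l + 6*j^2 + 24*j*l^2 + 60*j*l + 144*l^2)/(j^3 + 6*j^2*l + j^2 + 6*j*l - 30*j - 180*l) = (j + 4*l)/(j - 5)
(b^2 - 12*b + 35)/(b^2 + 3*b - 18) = (b^2 - 12*b + 35)/(b^2 + 3*b - 18)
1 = 1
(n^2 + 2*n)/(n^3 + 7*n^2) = (n + 2)/(n*(n + 7))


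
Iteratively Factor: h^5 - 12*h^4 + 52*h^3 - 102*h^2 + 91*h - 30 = (h - 5)*(h^4 - 7*h^3 + 17*h^2 - 17*h + 6) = (h - 5)*(h - 3)*(h^3 - 4*h^2 + 5*h - 2) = (h - 5)*(h - 3)*(h - 2)*(h^2 - 2*h + 1) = (h - 5)*(h - 3)*(h - 2)*(h - 1)*(h - 1)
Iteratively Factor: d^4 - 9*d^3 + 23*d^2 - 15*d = (d - 3)*(d^3 - 6*d^2 + 5*d) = d*(d - 3)*(d^2 - 6*d + 5) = d*(d - 5)*(d - 3)*(d - 1)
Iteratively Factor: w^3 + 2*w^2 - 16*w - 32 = (w + 4)*(w^2 - 2*w - 8) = (w - 4)*(w + 4)*(w + 2)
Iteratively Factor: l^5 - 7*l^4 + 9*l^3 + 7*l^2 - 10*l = (l - 1)*(l^4 - 6*l^3 + 3*l^2 + 10*l) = (l - 5)*(l - 1)*(l^3 - l^2 - 2*l) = (l - 5)*(l - 1)*(l + 1)*(l^2 - 2*l) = l*(l - 5)*(l - 1)*(l + 1)*(l - 2)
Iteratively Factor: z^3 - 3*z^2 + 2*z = (z - 1)*(z^2 - 2*z) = (z - 2)*(z - 1)*(z)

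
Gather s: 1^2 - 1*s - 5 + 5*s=4*s - 4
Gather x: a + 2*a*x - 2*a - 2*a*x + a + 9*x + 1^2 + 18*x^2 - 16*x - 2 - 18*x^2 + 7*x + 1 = 0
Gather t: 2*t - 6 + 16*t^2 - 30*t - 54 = 16*t^2 - 28*t - 60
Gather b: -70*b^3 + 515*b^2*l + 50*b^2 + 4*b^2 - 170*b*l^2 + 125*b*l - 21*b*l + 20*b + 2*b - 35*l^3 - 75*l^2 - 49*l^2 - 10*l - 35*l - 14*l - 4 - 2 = -70*b^3 + b^2*(515*l + 54) + b*(-170*l^2 + 104*l + 22) - 35*l^3 - 124*l^2 - 59*l - 6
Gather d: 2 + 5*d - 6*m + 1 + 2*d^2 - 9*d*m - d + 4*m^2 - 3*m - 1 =2*d^2 + d*(4 - 9*m) + 4*m^2 - 9*m + 2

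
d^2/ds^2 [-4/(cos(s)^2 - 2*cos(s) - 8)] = 2*(-8*sin(s)^4 + 76*sin(s)^2 + 17*cos(s) + 3*cos(3*s) - 20)/(sin(s)^2 + 2*cos(s) + 7)^3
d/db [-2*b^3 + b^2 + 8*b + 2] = -6*b^2 + 2*b + 8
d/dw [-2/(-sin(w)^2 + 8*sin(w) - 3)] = 4*(4 - sin(w))*cos(w)/(sin(w)^2 - 8*sin(w) + 3)^2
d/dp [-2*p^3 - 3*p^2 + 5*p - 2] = -6*p^2 - 6*p + 5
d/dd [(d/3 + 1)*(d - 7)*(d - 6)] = d^2 - 20*d/3 + 1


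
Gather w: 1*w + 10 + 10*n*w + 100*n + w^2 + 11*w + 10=100*n + w^2 + w*(10*n + 12) + 20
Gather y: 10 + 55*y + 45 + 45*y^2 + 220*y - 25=45*y^2 + 275*y + 30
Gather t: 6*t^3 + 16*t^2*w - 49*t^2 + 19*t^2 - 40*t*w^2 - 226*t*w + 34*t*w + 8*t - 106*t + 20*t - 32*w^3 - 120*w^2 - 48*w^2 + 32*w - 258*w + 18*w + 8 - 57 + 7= 6*t^3 + t^2*(16*w - 30) + t*(-40*w^2 - 192*w - 78) - 32*w^3 - 168*w^2 - 208*w - 42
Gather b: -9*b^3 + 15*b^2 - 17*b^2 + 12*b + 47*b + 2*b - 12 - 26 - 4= -9*b^3 - 2*b^2 + 61*b - 42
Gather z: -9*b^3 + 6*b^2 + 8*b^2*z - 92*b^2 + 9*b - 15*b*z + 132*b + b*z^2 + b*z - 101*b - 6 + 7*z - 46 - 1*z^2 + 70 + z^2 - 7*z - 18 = -9*b^3 - 86*b^2 + b*z^2 + 40*b + z*(8*b^2 - 14*b)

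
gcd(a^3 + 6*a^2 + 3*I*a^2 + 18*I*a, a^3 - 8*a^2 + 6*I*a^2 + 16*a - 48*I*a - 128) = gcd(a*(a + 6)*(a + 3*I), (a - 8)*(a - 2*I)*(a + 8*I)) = 1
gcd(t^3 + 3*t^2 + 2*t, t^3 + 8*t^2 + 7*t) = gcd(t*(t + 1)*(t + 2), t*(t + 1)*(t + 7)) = t^2 + t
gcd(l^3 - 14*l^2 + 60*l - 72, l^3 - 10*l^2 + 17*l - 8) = 1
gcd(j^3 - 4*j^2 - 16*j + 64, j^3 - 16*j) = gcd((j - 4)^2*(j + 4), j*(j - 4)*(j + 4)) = j^2 - 16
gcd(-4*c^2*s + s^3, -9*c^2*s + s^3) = s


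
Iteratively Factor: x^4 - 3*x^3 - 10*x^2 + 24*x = (x)*(x^3 - 3*x^2 - 10*x + 24) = x*(x + 3)*(x^2 - 6*x + 8) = x*(x - 4)*(x + 3)*(x - 2)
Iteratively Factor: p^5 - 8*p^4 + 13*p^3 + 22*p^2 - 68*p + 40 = (p + 2)*(p^4 - 10*p^3 + 33*p^2 - 44*p + 20) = (p - 2)*(p + 2)*(p^3 - 8*p^2 + 17*p - 10) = (p - 5)*(p - 2)*(p + 2)*(p^2 - 3*p + 2) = (p - 5)*(p - 2)*(p - 1)*(p + 2)*(p - 2)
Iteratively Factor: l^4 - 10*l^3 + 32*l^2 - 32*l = (l - 4)*(l^3 - 6*l^2 + 8*l) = l*(l - 4)*(l^2 - 6*l + 8) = l*(l - 4)*(l - 2)*(l - 4)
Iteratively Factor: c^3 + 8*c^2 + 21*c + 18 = (c + 3)*(c^2 + 5*c + 6) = (c + 2)*(c + 3)*(c + 3)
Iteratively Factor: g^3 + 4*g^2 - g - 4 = (g + 4)*(g^2 - 1) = (g - 1)*(g + 4)*(g + 1)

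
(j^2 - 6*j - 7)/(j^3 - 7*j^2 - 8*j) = (j - 7)/(j*(j - 8))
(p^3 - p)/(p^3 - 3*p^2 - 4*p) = (p - 1)/(p - 4)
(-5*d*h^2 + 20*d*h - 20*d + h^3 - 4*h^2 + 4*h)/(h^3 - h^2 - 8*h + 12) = (-5*d + h)/(h + 3)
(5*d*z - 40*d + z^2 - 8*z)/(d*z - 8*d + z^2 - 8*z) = (5*d + z)/(d + z)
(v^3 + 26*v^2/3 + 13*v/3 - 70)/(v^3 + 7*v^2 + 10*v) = (v^2 + 11*v/3 - 14)/(v*(v + 2))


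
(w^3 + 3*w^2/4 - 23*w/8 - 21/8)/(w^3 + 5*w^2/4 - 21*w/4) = (2*w^2 + 5*w + 3)/(2*w*(w + 3))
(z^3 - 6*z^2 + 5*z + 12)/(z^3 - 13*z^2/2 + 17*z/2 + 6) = 2*(z + 1)/(2*z + 1)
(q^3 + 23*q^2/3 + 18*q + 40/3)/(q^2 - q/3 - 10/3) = (q^2 + 6*q + 8)/(q - 2)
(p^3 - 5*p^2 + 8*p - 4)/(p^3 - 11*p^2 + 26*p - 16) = (p - 2)/(p - 8)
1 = 1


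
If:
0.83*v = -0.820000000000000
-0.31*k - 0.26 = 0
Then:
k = -0.84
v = -0.99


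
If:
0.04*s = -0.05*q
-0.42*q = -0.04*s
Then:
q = 0.00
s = 0.00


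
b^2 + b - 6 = (b - 2)*(b + 3)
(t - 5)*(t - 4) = t^2 - 9*t + 20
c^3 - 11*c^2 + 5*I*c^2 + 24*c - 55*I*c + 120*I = (c - 8)*(c - 3)*(c + 5*I)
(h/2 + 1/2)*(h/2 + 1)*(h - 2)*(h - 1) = h^4/4 - 5*h^2/4 + 1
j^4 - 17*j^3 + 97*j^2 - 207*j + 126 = (j - 7)*(j - 6)*(j - 3)*(j - 1)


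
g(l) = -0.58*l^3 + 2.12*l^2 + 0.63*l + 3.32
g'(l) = -1.74*l^2 + 4.24*l + 0.63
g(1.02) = 5.55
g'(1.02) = 3.14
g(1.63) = 7.47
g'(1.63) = 2.92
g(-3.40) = 48.48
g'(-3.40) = -33.90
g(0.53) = 4.16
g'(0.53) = 2.39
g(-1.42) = 8.36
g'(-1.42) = -8.90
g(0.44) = 3.96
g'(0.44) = 2.16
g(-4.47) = 94.67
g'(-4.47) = -53.09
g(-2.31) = 20.33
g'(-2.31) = -18.45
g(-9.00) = 592.19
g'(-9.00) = -178.47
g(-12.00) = 1303.28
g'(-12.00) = -300.81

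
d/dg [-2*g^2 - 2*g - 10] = -4*g - 2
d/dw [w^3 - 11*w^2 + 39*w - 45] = 3*w^2 - 22*w + 39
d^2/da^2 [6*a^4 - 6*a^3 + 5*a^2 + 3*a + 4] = 72*a^2 - 36*a + 10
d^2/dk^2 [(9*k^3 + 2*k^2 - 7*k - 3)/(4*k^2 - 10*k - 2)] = (235*k^3 + 111*k^2 + 75*k - 44)/(8*k^6 - 60*k^5 + 138*k^4 - 65*k^3 - 69*k^2 - 15*k - 1)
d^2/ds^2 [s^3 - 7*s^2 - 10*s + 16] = 6*s - 14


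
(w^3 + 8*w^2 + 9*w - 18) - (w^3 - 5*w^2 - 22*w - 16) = 13*w^2 + 31*w - 2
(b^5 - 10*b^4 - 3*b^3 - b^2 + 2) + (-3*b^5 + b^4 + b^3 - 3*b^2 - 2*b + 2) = -2*b^5 - 9*b^4 - 2*b^3 - 4*b^2 - 2*b + 4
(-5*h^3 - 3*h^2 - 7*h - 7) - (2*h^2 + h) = -5*h^3 - 5*h^2 - 8*h - 7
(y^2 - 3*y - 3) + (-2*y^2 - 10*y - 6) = -y^2 - 13*y - 9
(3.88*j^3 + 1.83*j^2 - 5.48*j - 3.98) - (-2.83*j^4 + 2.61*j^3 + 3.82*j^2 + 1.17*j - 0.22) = 2.83*j^4 + 1.27*j^3 - 1.99*j^2 - 6.65*j - 3.76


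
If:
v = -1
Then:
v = -1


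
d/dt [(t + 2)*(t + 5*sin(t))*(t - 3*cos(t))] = (t + 2)*(t + 5*sin(t))*(3*sin(t) + 1) + (t + 2)*(t - 3*cos(t))*(5*cos(t) + 1) + (t + 5*sin(t))*(t - 3*cos(t))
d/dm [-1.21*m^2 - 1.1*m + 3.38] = -2.42*m - 1.1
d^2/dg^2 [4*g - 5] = 0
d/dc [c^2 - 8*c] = 2*c - 8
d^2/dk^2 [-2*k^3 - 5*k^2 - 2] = -12*k - 10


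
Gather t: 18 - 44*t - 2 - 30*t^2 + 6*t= -30*t^2 - 38*t + 16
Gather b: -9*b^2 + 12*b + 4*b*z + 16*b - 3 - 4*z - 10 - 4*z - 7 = -9*b^2 + b*(4*z + 28) - 8*z - 20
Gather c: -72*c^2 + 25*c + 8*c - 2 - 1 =-72*c^2 + 33*c - 3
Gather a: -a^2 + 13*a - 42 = -a^2 + 13*a - 42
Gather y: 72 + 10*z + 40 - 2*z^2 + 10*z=-2*z^2 + 20*z + 112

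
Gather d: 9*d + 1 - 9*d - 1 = 0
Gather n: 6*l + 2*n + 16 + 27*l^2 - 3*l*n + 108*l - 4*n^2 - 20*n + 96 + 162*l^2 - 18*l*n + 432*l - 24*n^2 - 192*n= 189*l^2 + 546*l - 28*n^2 + n*(-21*l - 210) + 112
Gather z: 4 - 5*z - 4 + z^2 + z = z^2 - 4*z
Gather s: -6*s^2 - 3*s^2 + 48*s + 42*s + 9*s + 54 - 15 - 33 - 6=-9*s^2 + 99*s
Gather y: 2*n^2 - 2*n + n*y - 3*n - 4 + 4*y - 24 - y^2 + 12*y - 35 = 2*n^2 - 5*n - y^2 + y*(n + 16) - 63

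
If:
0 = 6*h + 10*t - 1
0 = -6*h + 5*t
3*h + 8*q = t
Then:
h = 1/18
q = -1/80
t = 1/15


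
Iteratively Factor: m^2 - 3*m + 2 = (m - 1)*(m - 2)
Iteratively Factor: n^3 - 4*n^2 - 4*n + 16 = (n + 2)*(n^2 - 6*n + 8) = (n - 2)*(n + 2)*(n - 4)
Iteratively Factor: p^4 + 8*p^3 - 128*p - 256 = (p + 4)*(p^3 + 4*p^2 - 16*p - 64) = (p + 4)^2*(p^2 - 16) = (p - 4)*(p + 4)^2*(p + 4)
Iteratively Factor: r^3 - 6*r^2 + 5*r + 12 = (r - 3)*(r^2 - 3*r - 4) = (r - 3)*(r + 1)*(r - 4)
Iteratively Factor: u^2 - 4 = (u + 2)*(u - 2)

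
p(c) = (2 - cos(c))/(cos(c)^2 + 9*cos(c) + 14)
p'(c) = (2 - cos(c))*(2*sin(c)*cos(c) + 9*sin(c))/(cos(c)^2 + 9*cos(c) + 14)^2 + sin(c)/(cos(c)^2 + 9*cos(c) + 14) = (sin(c)^2 + 4*cos(c) + 31)*sin(c)/(cos(c)^2 + 9*cos(c) + 14)^2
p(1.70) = 0.17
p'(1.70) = 0.19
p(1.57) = 0.14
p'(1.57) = 0.16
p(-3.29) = 0.49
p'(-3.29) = 0.11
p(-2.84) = 0.47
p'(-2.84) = -0.20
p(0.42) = 0.05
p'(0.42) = 0.03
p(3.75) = 0.39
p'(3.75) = -0.30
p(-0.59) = 0.05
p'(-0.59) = -0.04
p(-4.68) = 0.15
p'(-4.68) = 0.17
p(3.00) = 0.49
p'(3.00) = 0.10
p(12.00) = 0.05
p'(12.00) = -0.04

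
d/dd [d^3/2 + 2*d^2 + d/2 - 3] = 3*d^2/2 + 4*d + 1/2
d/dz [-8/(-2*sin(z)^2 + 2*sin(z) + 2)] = 4*(1 - 2*sin(z))*cos(z)/(sin(z) + cos(z)^2)^2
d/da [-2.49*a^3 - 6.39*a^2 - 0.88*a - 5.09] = -7.47*a^2 - 12.78*a - 0.88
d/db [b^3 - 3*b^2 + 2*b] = 3*b^2 - 6*b + 2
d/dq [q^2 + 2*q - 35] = 2*q + 2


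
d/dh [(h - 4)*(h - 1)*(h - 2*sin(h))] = -(h - 4)*(h - 1)*(2*cos(h) - 1) + (h - 4)*(h - 2*sin(h)) + (h - 1)*(h - 2*sin(h))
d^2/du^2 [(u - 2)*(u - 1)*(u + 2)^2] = 12*u^2 + 6*u - 12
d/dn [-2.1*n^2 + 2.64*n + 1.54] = 2.64 - 4.2*n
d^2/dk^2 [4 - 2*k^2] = -4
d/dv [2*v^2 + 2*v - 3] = 4*v + 2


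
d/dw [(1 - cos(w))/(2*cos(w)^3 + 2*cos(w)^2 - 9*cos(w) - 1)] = 4*(cos(w) + 2*cos(2*w) - cos(3*w) - 8)*sin(w)/(-15*cos(w) + 2*cos(2*w) + cos(3*w))^2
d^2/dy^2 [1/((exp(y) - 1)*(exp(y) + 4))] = (4*exp(3*y) + 9*exp(2*y) + 25*exp(y) + 12)*exp(y)/(exp(6*y) + 9*exp(5*y) + 15*exp(4*y) - 45*exp(3*y) - 60*exp(2*y) + 144*exp(y) - 64)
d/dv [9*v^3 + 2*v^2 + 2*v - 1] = 27*v^2 + 4*v + 2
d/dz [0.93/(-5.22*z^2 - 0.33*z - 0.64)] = (9.7092*z + 0.3069)/(5.22*z^2 + 0.33*z + 0.64)^2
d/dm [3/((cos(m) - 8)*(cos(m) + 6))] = 6*(cos(m) - 1)*sin(m)/((cos(m) - 8)^2*(cos(m) + 6)^2)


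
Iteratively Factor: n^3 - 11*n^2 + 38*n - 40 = (n - 4)*(n^2 - 7*n + 10) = (n - 5)*(n - 4)*(n - 2)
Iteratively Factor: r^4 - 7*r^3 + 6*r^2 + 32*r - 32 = (r + 2)*(r^3 - 9*r^2 + 24*r - 16) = (r - 4)*(r + 2)*(r^2 - 5*r + 4) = (r - 4)*(r - 1)*(r + 2)*(r - 4)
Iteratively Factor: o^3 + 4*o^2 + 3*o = (o + 3)*(o^2 + o) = (o + 1)*(o + 3)*(o)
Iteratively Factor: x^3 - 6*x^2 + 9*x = (x)*(x^2 - 6*x + 9) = x*(x - 3)*(x - 3)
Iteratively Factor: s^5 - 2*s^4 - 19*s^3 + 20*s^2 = (s - 1)*(s^4 - s^3 - 20*s^2) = (s - 1)*(s + 4)*(s^3 - 5*s^2) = s*(s - 1)*(s + 4)*(s^2 - 5*s) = s^2*(s - 1)*(s + 4)*(s - 5)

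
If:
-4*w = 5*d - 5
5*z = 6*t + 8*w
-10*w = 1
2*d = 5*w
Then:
No Solution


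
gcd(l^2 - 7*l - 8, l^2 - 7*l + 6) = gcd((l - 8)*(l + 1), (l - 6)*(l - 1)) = 1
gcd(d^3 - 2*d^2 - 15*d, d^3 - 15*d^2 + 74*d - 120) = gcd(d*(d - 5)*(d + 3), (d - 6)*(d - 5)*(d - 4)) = d - 5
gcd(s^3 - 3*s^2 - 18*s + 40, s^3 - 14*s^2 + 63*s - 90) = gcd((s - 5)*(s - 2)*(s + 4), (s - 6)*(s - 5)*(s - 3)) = s - 5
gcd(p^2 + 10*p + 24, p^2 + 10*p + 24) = p^2 + 10*p + 24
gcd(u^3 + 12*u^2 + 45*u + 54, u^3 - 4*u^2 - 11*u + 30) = u + 3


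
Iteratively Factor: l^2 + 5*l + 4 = (l + 4)*(l + 1)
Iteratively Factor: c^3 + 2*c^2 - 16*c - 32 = (c + 2)*(c^2 - 16) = (c - 4)*(c + 2)*(c + 4)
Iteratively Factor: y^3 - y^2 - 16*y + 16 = (y - 1)*(y^2 - 16) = (y - 4)*(y - 1)*(y + 4)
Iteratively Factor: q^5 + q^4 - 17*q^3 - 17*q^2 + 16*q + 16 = (q + 1)*(q^4 - 17*q^2 + 16) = (q - 1)*(q + 1)*(q^3 + q^2 - 16*q - 16) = (q - 1)*(q + 1)^2*(q^2 - 16) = (q - 4)*(q - 1)*(q + 1)^2*(q + 4)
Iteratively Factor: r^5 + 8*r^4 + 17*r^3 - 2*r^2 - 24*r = (r + 2)*(r^4 + 6*r^3 + 5*r^2 - 12*r) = r*(r + 2)*(r^3 + 6*r^2 + 5*r - 12) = r*(r - 1)*(r + 2)*(r^2 + 7*r + 12) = r*(r - 1)*(r + 2)*(r + 4)*(r + 3)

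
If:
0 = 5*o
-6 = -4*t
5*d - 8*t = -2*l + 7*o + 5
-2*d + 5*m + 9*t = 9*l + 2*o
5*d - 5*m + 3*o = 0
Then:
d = 42/17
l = 79/34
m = 42/17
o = 0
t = 3/2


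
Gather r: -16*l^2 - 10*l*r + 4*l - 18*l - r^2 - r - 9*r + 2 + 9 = -16*l^2 - 14*l - r^2 + r*(-10*l - 10) + 11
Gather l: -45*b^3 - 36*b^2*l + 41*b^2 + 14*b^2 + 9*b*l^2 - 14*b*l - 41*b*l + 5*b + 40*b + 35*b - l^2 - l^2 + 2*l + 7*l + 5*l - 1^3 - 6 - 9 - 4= -45*b^3 + 55*b^2 + 80*b + l^2*(9*b - 2) + l*(-36*b^2 - 55*b + 14) - 20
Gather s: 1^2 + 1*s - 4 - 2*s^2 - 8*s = -2*s^2 - 7*s - 3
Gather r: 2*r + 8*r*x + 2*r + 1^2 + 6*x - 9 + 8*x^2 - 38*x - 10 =r*(8*x + 4) + 8*x^2 - 32*x - 18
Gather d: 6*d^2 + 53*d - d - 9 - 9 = 6*d^2 + 52*d - 18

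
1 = 1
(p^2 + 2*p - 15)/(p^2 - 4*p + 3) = (p + 5)/(p - 1)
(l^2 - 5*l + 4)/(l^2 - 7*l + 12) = (l - 1)/(l - 3)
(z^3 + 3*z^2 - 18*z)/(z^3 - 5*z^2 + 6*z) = (z + 6)/(z - 2)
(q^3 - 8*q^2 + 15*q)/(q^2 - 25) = q*(q - 3)/(q + 5)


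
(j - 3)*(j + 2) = j^2 - j - 6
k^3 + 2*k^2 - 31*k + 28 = (k - 4)*(k - 1)*(k + 7)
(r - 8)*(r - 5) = r^2 - 13*r + 40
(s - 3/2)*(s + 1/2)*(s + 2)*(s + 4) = s^4 + 5*s^3 + 5*s^2/4 - 25*s/2 - 6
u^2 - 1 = (u - 1)*(u + 1)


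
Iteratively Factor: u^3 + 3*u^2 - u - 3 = (u - 1)*(u^2 + 4*u + 3) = (u - 1)*(u + 1)*(u + 3)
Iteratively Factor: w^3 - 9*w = (w - 3)*(w^2 + 3*w) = w*(w - 3)*(w + 3)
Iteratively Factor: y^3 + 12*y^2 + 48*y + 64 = (y + 4)*(y^2 + 8*y + 16) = (y + 4)^2*(y + 4)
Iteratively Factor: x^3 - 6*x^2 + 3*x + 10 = (x - 2)*(x^2 - 4*x - 5) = (x - 2)*(x + 1)*(x - 5)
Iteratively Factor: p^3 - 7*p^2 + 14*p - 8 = (p - 4)*(p^2 - 3*p + 2) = (p - 4)*(p - 2)*(p - 1)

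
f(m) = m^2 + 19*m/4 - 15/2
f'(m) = 2*m + 19/4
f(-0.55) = -9.81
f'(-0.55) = 3.65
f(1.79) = 4.21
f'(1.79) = 8.33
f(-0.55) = -9.81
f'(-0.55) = 3.65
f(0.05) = -7.26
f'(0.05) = 4.85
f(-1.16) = -11.66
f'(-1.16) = 2.43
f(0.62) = -4.17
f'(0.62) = 5.99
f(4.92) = 40.08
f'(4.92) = 14.59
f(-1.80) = -12.81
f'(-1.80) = 1.15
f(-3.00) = -12.75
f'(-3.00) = -1.25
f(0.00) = -7.50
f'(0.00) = 4.75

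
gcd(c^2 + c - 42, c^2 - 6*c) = c - 6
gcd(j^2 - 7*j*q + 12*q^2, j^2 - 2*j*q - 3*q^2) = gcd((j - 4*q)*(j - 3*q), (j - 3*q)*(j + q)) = -j + 3*q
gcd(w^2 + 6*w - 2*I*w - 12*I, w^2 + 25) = 1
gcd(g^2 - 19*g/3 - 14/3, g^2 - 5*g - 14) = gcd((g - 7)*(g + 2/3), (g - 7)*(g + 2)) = g - 7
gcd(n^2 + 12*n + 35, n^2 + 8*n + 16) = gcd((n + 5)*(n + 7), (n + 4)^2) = 1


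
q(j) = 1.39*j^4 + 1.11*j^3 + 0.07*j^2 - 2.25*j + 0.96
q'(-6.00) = -1084.17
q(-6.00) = 1578.66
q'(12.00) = 10086.63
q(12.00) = 30725.16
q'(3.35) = 244.62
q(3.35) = 211.00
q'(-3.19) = -149.30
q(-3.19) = 116.76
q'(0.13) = -2.16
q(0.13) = 0.67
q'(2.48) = 103.38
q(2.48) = 65.32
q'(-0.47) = -2.16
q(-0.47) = 1.99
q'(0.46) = -0.94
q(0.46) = 0.11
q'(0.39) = -1.36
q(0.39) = 0.19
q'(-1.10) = -5.78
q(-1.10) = 4.08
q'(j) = 5.56*j^3 + 3.33*j^2 + 0.14*j - 2.25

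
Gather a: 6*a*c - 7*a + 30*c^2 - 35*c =a*(6*c - 7) + 30*c^2 - 35*c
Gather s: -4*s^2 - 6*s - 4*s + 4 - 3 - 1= -4*s^2 - 10*s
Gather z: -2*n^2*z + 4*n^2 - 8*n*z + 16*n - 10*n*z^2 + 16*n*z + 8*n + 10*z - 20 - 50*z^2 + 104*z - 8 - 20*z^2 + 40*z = 4*n^2 + 24*n + z^2*(-10*n - 70) + z*(-2*n^2 + 8*n + 154) - 28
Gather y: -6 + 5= -1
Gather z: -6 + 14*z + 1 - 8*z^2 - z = -8*z^2 + 13*z - 5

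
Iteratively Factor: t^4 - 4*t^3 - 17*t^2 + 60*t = (t - 3)*(t^3 - t^2 - 20*t) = (t - 3)*(t + 4)*(t^2 - 5*t) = (t - 5)*(t - 3)*(t + 4)*(t)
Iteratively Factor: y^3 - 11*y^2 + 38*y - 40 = (y - 4)*(y^2 - 7*y + 10) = (y - 5)*(y - 4)*(y - 2)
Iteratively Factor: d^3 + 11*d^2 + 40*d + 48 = (d + 4)*(d^2 + 7*d + 12) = (d + 4)^2*(d + 3)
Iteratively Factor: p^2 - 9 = (p - 3)*(p + 3)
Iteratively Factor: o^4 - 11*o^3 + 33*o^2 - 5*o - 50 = (o - 5)*(o^3 - 6*o^2 + 3*o + 10) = (o - 5)*(o - 2)*(o^2 - 4*o - 5) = (o - 5)*(o - 2)*(o + 1)*(o - 5)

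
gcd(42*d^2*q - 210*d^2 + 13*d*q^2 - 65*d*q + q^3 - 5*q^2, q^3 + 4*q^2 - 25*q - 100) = q - 5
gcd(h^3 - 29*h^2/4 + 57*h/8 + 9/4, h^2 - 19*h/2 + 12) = h - 3/2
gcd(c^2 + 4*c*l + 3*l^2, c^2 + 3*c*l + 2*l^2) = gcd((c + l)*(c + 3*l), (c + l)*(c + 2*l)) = c + l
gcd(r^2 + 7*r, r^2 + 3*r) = r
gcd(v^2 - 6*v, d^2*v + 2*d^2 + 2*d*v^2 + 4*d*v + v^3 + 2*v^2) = 1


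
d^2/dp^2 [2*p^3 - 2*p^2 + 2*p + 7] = 12*p - 4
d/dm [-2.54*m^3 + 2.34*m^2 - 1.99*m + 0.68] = -7.62*m^2 + 4.68*m - 1.99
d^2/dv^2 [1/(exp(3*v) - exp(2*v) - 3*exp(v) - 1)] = ((-9*exp(2*v) + 4*exp(v) + 3)*(-exp(3*v) + exp(2*v) + 3*exp(v) + 1) - 2*(-3*exp(2*v) + 2*exp(v) + 3)^2*exp(v))*exp(v)/(-exp(3*v) + exp(2*v) + 3*exp(v) + 1)^3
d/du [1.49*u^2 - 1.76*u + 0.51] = 2.98*u - 1.76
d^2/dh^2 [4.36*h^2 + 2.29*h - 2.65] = 8.72000000000000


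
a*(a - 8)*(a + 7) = a^3 - a^2 - 56*a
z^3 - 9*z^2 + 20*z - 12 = (z - 6)*(z - 2)*(z - 1)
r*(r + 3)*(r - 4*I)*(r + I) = r^4 + 3*r^3 - 3*I*r^3 + 4*r^2 - 9*I*r^2 + 12*r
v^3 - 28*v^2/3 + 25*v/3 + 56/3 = (v - 8)*(v - 7/3)*(v + 1)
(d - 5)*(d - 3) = d^2 - 8*d + 15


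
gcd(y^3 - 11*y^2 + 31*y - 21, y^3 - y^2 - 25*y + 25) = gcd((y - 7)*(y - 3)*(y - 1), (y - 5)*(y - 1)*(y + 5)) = y - 1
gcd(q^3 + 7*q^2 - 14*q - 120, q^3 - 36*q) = q + 6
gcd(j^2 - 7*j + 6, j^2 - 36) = j - 6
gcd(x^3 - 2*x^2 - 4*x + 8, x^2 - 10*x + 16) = x - 2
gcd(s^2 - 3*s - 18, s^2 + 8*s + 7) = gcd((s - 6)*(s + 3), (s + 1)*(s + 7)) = 1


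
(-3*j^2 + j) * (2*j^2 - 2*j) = -6*j^4 + 8*j^3 - 2*j^2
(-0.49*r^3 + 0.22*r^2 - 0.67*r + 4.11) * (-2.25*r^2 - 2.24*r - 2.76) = 1.1025*r^5 + 0.6026*r^4 + 2.3671*r^3 - 8.3539*r^2 - 7.3572*r - 11.3436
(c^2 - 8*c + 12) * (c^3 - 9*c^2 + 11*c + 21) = c^5 - 17*c^4 + 95*c^3 - 175*c^2 - 36*c + 252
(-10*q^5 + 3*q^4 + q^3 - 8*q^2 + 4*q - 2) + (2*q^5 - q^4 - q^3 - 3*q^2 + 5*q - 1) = -8*q^5 + 2*q^4 - 11*q^2 + 9*q - 3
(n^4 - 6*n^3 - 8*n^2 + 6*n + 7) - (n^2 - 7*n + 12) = n^4 - 6*n^3 - 9*n^2 + 13*n - 5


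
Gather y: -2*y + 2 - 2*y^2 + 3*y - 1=-2*y^2 + y + 1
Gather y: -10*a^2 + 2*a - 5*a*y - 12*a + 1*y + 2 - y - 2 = -10*a^2 - 5*a*y - 10*a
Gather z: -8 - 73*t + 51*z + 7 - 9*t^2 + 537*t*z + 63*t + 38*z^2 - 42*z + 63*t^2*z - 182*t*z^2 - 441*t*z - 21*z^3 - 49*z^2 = -9*t^2 - 10*t - 21*z^3 + z^2*(-182*t - 11) + z*(63*t^2 + 96*t + 9) - 1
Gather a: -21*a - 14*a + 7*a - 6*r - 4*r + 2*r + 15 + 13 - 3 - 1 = -28*a - 8*r + 24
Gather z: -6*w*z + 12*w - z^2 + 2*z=12*w - z^2 + z*(2 - 6*w)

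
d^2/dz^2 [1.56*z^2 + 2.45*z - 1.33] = 3.12000000000000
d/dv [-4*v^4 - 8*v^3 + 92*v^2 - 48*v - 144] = -16*v^3 - 24*v^2 + 184*v - 48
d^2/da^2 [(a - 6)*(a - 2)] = 2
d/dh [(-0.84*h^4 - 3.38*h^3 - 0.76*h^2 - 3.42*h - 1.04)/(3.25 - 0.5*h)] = (1.26*h^4 - 7.54*h^3 - 32.575*h^2 - 4.94*h - 11.635)/(0.25*h^2 - 3.25*h + 10.5625)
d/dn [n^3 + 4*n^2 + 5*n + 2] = 3*n^2 + 8*n + 5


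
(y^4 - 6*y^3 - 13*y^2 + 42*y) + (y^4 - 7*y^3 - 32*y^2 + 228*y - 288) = 2*y^4 - 13*y^3 - 45*y^2 + 270*y - 288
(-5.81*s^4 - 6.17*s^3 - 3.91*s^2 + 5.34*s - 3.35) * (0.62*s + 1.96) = -3.6022*s^5 - 15.213*s^4 - 14.5174*s^3 - 4.3528*s^2 + 8.3894*s - 6.566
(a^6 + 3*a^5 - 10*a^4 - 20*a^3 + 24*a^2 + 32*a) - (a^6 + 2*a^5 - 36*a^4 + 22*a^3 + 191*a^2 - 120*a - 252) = a^5 + 26*a^4 - 42*a^3 - 167*a^2 + 152*a + 252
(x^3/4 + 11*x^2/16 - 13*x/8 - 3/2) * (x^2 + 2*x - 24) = x^5/4 + 19*x^4/16 - 25*x^3/4 - 85*x^2/4 + 36*x + 36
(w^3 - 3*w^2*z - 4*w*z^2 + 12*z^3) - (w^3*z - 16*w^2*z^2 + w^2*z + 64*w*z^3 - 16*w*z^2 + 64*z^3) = -w^3*z + w^3 + 16*w^2*z^2 - 4*w^2*z - 64*w*z^3 + 12*w*z^2 - 52*z^3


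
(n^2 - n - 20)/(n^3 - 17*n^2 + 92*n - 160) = (n + 4)/(n^2 - 12*n + 32)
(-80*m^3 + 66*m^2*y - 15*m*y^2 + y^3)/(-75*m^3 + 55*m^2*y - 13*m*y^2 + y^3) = (16*m^2 - 10*m*y + y^2)/(15*m^2 - 8*m*y + y^2)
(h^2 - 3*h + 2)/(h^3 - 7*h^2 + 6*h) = (h - 2)/(h*(h - 6))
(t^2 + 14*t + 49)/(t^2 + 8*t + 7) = (t + 7)/(t + 1)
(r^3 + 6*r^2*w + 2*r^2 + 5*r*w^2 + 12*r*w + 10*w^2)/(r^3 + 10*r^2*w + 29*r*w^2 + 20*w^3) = (r + 2)/(r + 4*w)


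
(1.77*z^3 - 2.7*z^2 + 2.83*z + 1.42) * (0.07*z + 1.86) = 0.1239*z^4 + 3.1032*z^3 - 4.8239*z^2 + 5.3632*z + 2.6412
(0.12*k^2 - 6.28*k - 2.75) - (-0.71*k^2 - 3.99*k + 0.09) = 0.83*k^2 - 2.29*k - 2.84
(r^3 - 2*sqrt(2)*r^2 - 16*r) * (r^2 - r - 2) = r^5 - 2*sqrt(2)*r^4 - r^4 - 18*r^3 + 2*sqrt(2)*r^3 + 4*sqrt(2)*r^2 + 16*r^2 + 32*r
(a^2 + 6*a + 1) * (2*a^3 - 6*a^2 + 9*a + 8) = 2*a^5 + 6*a^4 - 25*a^3 + 56*a^2 + 57*a + 8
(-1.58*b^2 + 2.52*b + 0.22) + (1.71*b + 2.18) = -1.58*b^2 + 4.23*b + 2.4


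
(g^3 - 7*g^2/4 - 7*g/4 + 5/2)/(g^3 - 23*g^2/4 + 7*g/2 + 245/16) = 4*(g^2 - 3*g + 2)/(4*g^2 - 28*g + 49)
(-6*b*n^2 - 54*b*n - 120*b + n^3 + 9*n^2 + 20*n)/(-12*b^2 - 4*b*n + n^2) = (n^2 + 9*n + 20)/(2*b + n)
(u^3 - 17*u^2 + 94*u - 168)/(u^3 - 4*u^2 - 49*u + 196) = (u - 6)/(u + 7)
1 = 1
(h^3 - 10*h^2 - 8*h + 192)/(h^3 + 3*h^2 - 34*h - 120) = (h - 8)/(h + 5)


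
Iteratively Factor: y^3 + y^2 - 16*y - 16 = (y + 1)*(y^2 - 16) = (y + 1)*(y + 4)*(y - 4)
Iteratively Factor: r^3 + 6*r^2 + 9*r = (r + 3)*(r^2 + 3*r) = r*(r + 3)*(r + 3)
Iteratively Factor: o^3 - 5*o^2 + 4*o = (o - 1)*(o^2 - 4*o) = (o - 4)*(o - 1)*(o)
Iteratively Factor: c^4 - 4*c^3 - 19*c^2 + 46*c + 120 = (c + 2)*(c^3 - 6*c^2 - 7*c + 60) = (c - 4)*(c + 2)*(c^2 - 2*c - 15) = (c - 5)*(c - 4)*(c + 2)*(c + 3)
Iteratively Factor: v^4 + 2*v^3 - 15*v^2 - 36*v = (v - 4)*(v^3 + 6*v^2 + 9*v) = (v - 4)*(v + 3)*(v^2 + 3*v) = (v - 4)*(v + 3)^2*(v)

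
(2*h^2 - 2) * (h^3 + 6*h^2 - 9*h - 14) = 2*h^5 + 12*h^4 - 20*h^3 - 40*h^2 + 18*h + 28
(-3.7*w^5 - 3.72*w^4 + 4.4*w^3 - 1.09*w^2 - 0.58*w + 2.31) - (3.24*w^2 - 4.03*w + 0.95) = -3.7*w^5 - 3.72*w^4 + 4.4*w^3 - 4.33*w^2 + 3.45*w + 1.36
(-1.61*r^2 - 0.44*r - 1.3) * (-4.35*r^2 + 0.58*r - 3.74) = 7.0035*r^4 + 0.9802*r^3 + 11.4212*r^2 + 0.8916*r + 4.862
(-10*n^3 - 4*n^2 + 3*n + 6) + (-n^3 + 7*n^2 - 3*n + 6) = -11*n^3 + 3*n^2 + 12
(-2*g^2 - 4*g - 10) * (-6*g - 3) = 12*g^3 + 30*g^2 + 72*g + 30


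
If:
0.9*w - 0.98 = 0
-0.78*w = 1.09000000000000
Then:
No Solution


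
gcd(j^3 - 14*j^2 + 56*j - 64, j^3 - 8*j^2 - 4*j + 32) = j^2 - 10*j + 16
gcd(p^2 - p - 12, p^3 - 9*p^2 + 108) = p + 3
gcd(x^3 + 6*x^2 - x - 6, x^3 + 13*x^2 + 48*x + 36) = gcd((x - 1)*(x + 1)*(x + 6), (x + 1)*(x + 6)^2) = x^2 + 7*x + 6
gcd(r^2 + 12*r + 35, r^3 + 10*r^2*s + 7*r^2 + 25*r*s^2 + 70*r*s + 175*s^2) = r + 7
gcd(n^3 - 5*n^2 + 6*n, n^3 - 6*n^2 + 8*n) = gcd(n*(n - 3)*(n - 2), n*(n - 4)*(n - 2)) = n^2 - 2*n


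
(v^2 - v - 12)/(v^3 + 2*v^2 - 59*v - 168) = (v - 4)/(v^2 - v - 56)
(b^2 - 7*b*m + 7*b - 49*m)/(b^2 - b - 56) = (b - 7*m)/(b - 8)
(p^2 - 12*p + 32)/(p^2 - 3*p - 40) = (p - 4)/(p + 5)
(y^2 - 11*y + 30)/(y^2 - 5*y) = (y - 6)/y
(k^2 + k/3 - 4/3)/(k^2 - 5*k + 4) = (k + 4/3)/(k - 4)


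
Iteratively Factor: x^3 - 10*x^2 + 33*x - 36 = (x - 4)*(x^2 - 6*x + 9) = (x - 4)*(x - 3)*(x - 3)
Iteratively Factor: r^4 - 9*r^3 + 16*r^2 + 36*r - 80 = (r + 2)*(r^3 - 11*r^2 + 38*r - 40) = (r - 4)*(r + 2)*(r^2 - 7*r + 10) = (r - 5)*(r - 4)*(r + 2)*(r - 2)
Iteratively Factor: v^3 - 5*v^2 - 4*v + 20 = (v + 2)*(v^2 - 7*v + 10) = (v - 2)*(v + 2)*(v - 5)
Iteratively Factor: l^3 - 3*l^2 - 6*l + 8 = (l + 2)*(l^2 - 5*l + 4) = (l - 1)*(l + 2)*(l - 4)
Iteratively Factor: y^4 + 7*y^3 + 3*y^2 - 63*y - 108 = (y - 3)*(y^3 + 10*y^2 + 33*y + 36) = (y - 3)*(y + 3)*(y^2 + 7*y + 12) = (y - 3)*(y + 3)^2*(y + 4)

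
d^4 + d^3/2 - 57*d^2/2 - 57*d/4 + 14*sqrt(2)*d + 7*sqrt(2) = (d + 1/2)*(d - 7*sqrt(2)/2)*(d - sqrt(2)/2)*(d + 4*sqrt(2))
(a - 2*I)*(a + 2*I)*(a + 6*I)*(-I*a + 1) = -I*a^4 + 7*a^3 + 2*I*a^2 + 28*a + 24*I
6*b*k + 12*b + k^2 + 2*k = (6*b + k)*(k + 2)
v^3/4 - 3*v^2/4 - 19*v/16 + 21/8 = (v/4 + 1/2)*(v - 7/2)*(v - 3/2)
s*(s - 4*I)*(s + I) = s^3 - 3*I*s^2 + 4*s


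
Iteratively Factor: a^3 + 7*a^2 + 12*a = (a + 4)*(a^2 + 3*a) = (a + 3)*(a + 4)*(a)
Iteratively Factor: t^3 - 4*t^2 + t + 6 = (t - 3)*(t^2 - t - 2) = (t - 3)*(t + 1)*(t - 2)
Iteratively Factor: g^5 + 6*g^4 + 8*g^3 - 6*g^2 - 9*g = (g)*(g^4 + 6*g^3 + 8*g^2 - 6*g - 9) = g*(g + 3)*(g^3 + 3*g^2 - g - 3) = g*(g - 1)*(g + 3)*(g^2 + 4*g + 3) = g*(g - 1)*(g + 3)^2*(g + 1)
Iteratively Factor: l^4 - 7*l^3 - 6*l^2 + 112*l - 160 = (l + 4)*(l^3 - 11*l^2 + 38*l - 40) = (l - 5)*(l + 4)*(l^2 - 6*l + 8) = (l - 5)*(l - 4)*(l + 4)*(l - 2)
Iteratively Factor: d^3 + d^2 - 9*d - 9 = (d - 3)*(d^2 + 4*d + 3) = (d - 3)*(d + 3)*(d + 1)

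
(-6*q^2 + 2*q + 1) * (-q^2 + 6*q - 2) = 6*q^4 - 38*q^3 + 23*q^2 + 2*q - 2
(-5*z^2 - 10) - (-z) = -5*z^2 + z - 10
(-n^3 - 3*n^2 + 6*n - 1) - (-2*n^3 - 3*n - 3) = n^3 - 3*n^2 + 9*n + 2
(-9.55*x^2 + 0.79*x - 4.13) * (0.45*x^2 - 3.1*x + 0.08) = -4.2975*x^4 + 29.9605*x^3 - 5.0715*x^2 + 12.8662*x - 0.3304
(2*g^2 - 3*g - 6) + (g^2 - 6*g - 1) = 3*g^2 - 9*g - 7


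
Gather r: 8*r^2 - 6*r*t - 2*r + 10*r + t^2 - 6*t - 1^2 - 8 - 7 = 8*r^2 + r*(8 - 6*t) + t^2 - 6*t - 16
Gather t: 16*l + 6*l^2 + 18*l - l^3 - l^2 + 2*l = -l^3 + 5*l^2 + 36*l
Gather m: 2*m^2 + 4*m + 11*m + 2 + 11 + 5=2*m^2 + 15*m + 18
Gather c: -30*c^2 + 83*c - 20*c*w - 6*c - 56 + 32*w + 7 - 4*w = -30*c^2 + c*(77 - 20*w) + 28*w - 49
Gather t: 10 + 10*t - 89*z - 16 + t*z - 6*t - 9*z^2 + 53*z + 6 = t*(z + 4) - 9*z^2 - 36*z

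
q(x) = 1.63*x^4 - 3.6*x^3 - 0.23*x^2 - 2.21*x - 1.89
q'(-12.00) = -12818.45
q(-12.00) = 40011.99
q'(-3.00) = -274.07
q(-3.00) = 231.90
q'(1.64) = -3.25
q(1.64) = -10.22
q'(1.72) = -1.78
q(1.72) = -10.42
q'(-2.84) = -237.36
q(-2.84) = 191.03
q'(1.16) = -7.10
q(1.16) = -7.43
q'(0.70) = -5.59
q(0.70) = -4.39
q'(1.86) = 1.53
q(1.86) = -10.45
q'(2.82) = 56.82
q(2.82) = 12.40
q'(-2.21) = -124.32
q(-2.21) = 79.61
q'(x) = 6.52*x^3 - 10.8*x^2 - 0.46*x - 2.21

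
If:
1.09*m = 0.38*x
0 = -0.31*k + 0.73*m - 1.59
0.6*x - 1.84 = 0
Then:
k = -2.61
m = 1.07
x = 3.07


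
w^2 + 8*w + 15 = (w + 3)*(w + 5)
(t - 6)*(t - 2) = t^2 - 8*t + 12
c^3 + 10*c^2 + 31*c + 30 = (c + 2)*(c + 3)*(c + 5)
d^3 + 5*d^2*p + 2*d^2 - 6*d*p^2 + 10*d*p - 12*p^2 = (d + 2)*(d - p)*(d + 6*p)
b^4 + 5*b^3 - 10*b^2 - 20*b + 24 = (b - 2)*(b - 1)*(b + 2)*(b + 6)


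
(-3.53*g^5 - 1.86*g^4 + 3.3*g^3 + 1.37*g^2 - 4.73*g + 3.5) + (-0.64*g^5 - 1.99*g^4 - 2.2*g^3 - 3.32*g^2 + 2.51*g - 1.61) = -4.17*g^5 - 3.85*g^4 + 1.1*g^3 - 1.95*g^2 - 2.22*g + 1.89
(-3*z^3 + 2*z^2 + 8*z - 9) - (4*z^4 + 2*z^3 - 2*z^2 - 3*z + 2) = -4*z^4 - 5*z^3 + 4*z^2 + 11*z - 11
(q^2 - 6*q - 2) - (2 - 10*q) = q^2 + 4*q - 4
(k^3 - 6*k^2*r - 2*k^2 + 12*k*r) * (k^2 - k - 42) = k^5 - 6*k^4*r - 3*k^4 + 18*k^3*r - 40*k^3 + 240*k^2*r + 84*k^2 - 504*k*r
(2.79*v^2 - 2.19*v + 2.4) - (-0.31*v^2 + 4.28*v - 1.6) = 3.1*v^2 - 6.47*v + 4.0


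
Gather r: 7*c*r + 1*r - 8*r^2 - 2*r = -8*r^2 + r*(7*c - 1)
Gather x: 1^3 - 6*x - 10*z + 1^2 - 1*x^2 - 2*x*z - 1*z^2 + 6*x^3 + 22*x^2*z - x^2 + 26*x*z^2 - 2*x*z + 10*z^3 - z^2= 6*x^3 + x^2*(22*z - 2) + x*(26*z^2 - 4*z - 6) + 10*z^3 - 2*z^2 - 10*z + 2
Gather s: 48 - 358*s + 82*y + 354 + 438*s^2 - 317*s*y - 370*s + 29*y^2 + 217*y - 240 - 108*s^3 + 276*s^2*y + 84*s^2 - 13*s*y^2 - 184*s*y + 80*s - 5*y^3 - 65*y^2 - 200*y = -108*s^3 + s^2*(276*y + 522) + s*(-13*y^2 - 501*y - 648) - 5*y^3 - 36*y^2 + 99*y + 162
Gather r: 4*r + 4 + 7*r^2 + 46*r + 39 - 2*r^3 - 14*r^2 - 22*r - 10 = -2*r^3 - 7*r^2 + 28*r + 33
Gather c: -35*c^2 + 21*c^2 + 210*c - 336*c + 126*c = -14*c^2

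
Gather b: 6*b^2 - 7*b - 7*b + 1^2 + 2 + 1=6*b^2 - 14*b + 4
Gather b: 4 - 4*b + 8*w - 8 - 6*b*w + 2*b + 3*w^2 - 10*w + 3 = b*(-6*w - 2) + 3*w^2 - 2*w - 1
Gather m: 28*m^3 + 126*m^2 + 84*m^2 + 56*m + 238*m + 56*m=28*m^3 + 210*m^2 + 350*m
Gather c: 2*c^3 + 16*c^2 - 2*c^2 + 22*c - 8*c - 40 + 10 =2*c^3 + 14*c^2 + 14*c - 30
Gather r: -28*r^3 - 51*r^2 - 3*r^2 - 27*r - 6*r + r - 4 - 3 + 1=-28*r^3 - 54*r^2 - 32*r - 6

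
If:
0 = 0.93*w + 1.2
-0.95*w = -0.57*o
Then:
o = -2.15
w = -1.29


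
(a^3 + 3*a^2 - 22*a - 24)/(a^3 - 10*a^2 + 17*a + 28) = (a + 6)/(a - 7)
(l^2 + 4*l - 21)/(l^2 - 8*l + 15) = (l + 7)/(l - 5)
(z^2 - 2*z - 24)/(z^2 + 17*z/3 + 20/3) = 3*(z - 6)/(3*z + 5)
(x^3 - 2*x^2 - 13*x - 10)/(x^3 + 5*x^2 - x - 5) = (x^2 - 3*x - 10)/(x^2 + 4*x - 5)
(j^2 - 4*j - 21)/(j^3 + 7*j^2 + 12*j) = (j - 7)/(j*(j + 4))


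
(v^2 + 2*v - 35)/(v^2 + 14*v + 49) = (v - 5)/(v + 7)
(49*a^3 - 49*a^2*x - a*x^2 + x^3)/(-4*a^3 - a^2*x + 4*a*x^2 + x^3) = (-49*a^2 + x^2)/(4*a^2 + 5*a*x + x^2)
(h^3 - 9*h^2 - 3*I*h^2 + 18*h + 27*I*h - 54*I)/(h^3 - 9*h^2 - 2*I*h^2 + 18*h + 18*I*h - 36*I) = (h - 3*I)/(h - 2*I)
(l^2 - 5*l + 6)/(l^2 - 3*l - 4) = (-l^2 + 5*l - 6)/(-l^2 + 3*l + 4)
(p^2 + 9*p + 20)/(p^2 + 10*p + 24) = (p + 5)/(p + 6)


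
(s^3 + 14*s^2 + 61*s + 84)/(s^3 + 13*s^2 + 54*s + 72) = (s + 7)/(s + 6)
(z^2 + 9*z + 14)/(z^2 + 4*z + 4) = (z + 7)/(z + 2)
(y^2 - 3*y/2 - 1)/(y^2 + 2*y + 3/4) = 2*(y - 2)/(2*y + 3)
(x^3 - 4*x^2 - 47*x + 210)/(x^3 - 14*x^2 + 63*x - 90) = (x + 7)/(x - 3)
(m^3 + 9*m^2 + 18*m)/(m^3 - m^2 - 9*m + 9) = m*(m + 6)/(m^2 - 4*m + 3)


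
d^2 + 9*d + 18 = (d + 3)*(d + 6)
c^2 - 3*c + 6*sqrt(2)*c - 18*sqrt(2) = (c - 3)*(c + 6*sqrt(2))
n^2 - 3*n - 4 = (n - 4)*(n + 1)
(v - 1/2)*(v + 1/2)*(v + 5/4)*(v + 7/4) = v^4 + 3*v^3 + 31*v^2/16 - 3*v/4 - 35/64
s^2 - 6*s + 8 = (s - 4)*(s - 2)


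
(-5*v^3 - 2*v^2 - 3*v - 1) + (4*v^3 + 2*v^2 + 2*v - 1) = -v^3 - v - 2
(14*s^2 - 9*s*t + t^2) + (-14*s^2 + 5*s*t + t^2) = -4*s*t + 2*t^2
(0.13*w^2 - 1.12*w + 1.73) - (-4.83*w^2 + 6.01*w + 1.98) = 4.96*w^2 - 7.13*w - 0.25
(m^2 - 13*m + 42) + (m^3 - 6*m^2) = m^3 - 5*m^2 - 13*m + 42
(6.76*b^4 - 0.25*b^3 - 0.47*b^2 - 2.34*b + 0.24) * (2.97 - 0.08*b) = -0.5408*b^5 + 20.0972*b^4 - 0.7049*b^3 - 1.2087*b^2 - 6.969*b + 0.7128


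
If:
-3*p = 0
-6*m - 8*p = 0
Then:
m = 0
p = 0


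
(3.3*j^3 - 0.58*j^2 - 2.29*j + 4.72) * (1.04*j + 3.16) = 3.432*j^4 + 9.8248*j^3 - 4.2144*j^2 - 2.3276*j + 14.9152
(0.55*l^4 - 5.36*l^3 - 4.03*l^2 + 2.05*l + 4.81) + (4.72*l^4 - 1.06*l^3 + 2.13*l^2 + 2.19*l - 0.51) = 5.27*l^4 - 6.42*l^3 - 1.9*l^2 + 4.24*l + 4.3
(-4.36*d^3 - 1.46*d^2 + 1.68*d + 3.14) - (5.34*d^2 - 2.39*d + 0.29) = -4.36*d^3 - 6.8*d^2 + 4.07*d + 2.85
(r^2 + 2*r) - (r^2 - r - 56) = 3*r + 56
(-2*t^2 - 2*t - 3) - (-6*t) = -2*t^2 + 4*t - 3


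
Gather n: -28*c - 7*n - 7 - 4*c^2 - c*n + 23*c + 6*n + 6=-4*c^2 - 5*c + n*(-c - 1) - 1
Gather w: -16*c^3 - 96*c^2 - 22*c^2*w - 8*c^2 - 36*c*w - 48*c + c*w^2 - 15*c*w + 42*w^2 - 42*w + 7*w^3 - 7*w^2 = -16*c^3 - 104*c^2 - 48*c + 7*w^3 + w^2*(c + 35) + w*(-22*c^2 - 51*c - 42)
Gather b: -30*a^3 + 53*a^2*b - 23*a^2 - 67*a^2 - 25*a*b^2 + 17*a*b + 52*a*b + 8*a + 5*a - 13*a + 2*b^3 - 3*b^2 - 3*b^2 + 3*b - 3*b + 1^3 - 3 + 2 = -30*a^3 - 90*a^2 + 2*b^3 + b^2*(-25*a - 6) + b*(53*a^2 + 69*a)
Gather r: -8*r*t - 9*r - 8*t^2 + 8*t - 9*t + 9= r*(-8*t - 9) - 8*t^2 - t + 9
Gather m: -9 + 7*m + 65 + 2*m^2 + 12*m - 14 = 2*m^2 + 19*m + 42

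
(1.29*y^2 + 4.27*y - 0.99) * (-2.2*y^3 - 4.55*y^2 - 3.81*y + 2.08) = -2.838*y^5 - 15.2635*y^4 - 22.1654*y^3 - 9.081*y^2 + 12.6535*y - 2.0592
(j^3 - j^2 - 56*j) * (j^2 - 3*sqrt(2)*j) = j^5 - 3*sqrt(2)*j^4 - j^4 - 56*j^3 + 3*sqrt(2)*j^3 + 168*sqrt(2)*j^2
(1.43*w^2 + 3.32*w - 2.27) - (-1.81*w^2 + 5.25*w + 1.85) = 3.24*w^2 - 1.93*w - 4.12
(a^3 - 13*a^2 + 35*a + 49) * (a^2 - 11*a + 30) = a^5 - 24*a^4 + 208*a^3 - 726*a^2 + 511*a + 1470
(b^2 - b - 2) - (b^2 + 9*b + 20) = -10*b - 22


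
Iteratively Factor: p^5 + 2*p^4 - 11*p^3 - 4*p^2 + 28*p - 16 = (p - 2)*(p^4 + 4*p^3 - 3*p^2 - 10*p + 8) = (p - 2)*(p - 1)*(p^3 + 5*p^2 + 2*p - 8) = (p - 2)*(p - 1)*(p + 2)*(p^2 + 3*p - 4) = (p - 2)*(p - 1)*(p + 2)*(p + 4)*(p - 1)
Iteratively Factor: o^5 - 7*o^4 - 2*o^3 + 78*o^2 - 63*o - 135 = (o - 5)*(o^4 - 2*o^3 - 12*o^2 + 18*o + 27) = (o - 5)*(o + 3)*(o^3 - 5*o^2 + 3*o + 9) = (o - 5)*(o + 1)*(o + 3)*(o^2 - 6*o + 9) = (o - 5)*(o - 3)*(o + 1)*(o + 3)*(o - 3)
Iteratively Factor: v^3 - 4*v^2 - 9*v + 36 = (v - 4)*(v^2 - 9) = (v - 4)*(v - 3)*(v + 3)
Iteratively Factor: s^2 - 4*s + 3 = (s - 1)*(s - 3)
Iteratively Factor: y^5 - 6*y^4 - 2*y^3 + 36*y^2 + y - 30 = (y - 3)*(y^4 - 3*y^3 - 11*y^2 + 3*y + 10) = (y - 3)*(y + 1)*(y^3 - 4*y^2 - 7*y + 10) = (y - 3)*(y - 1)*(y + 1)*(y^2 - 3*y - 10) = (y - 3)*(y - 1)*(y + 1)*(y + 2)*(y - 5)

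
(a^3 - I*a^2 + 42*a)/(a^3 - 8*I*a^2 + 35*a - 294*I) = a/(a - 7*I)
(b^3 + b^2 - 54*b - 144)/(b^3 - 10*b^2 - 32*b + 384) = (b + 3)/(b - 8)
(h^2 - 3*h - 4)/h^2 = 1 - 3/h - 4/h^2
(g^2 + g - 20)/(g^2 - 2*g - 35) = (g - 4)/(g - 7)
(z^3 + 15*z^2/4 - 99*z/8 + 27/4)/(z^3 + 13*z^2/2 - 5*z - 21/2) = (4*z^2 + 21*z - 18)/(4*(z^2 + 8*z + 7))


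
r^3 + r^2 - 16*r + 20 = (r - 2)^2*(r + 5)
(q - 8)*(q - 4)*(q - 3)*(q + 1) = q^4 - 14*q^3 + 53*q^2 - 28*q - 96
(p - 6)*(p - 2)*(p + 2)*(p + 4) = p^4 - 2*p^3 - 28*p^2 + 8*p + 96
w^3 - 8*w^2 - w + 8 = (w - 8)*(w - 1)*(w + 1)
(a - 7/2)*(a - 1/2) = a^2 - 4*a + 7/4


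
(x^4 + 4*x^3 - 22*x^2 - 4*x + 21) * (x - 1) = x^5 + 3*x^4 - 26*x^3 + 18*x^2 + 25*x - 21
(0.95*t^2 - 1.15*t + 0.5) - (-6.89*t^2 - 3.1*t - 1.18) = 7.84*t^2 + 1.95*t + 1.68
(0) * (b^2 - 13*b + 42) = 0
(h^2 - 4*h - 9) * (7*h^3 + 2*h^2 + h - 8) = 7*h^5 - 26*h^4 - 70*h^3 - 30*h^2 + 23*h + 72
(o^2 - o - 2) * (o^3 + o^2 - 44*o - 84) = o^5 - 47*o^3 - 42*o^2 + 172*o + 168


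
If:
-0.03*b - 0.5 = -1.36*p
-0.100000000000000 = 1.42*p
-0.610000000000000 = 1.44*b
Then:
No Solution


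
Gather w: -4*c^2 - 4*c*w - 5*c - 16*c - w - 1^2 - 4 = -4*c^2 - 21*c + w*(-4*c - 1) - 5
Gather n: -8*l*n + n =n*(1 - 8*l)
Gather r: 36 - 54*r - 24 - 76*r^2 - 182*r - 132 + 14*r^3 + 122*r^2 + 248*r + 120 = 14*r^3 + 46*r^2 + 12*r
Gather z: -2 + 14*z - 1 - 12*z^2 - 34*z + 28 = -12*z^2 - 20*z + 25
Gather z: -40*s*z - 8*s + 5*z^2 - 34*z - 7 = -8*s + 5*z^2 + z*(-40*s - 34) - 7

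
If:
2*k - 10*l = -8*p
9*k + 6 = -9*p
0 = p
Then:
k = -2/3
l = -2/15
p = 0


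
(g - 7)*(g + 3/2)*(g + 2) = g^3 - 7*g^2/2 - 43*g/2 - 21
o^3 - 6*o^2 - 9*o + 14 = (o - 7)*(o - 1)*(o + 2)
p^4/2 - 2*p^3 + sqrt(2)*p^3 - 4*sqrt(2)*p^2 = p^2*(p/2 + sqrt(2))*(p - 4)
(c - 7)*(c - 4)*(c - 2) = c^3 - 13*c^2 + 50*c - 56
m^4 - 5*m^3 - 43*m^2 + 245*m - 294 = (m - 7)*(m - 3)*(m - 2)*(m + 7)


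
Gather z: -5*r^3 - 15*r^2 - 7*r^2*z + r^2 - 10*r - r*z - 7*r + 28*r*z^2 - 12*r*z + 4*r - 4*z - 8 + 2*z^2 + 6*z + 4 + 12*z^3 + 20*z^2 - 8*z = -5*r^3 - 14*r^2 - 13*r + 12*z^3 + z^2*(28*r + 22) + z*(-7*r^2 - 13*r - 6) - 4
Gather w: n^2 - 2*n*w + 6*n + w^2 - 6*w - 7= n^2 + 6*n + w^2 + w*(-2*n - 6) - 7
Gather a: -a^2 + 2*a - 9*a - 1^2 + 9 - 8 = -a^2 - 7*a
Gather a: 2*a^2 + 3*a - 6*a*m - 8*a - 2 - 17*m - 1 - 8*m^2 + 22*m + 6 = 2*a^2 + a*(-6*m - 5) - 8*m^2 + 5*m + 3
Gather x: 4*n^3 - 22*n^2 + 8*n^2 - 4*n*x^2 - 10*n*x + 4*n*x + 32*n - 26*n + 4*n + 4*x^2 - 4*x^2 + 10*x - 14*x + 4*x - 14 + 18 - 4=4*n^3 - 14*n^2 - 4*n*x^2 - 6*n*x + 10*n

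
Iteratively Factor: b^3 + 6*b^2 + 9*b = (b)*(b^2 + 6*b + 9) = b*(b + 3)*(b + 3)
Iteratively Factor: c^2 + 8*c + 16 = (c + 4)*(c + 4)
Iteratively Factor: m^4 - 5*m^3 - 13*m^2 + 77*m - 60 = (m - 5)*(m^3 - 13*m + 12) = (m - 5)*(m - 3)*(m^2 + 3*m - 4) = (m - 5)*(m - 3)*(m - 1)*(m + 4)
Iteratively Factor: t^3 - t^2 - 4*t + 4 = (t - 1)*(t^2 - 4) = (t - 1)*(t + 2)*(t - 2)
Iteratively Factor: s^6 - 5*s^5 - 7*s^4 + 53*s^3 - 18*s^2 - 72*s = (s - 3)*(s^5 - 2*s^4 - 13*s^3 + 14*s^2 + 24*s) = (s - 3)*(s + 3)*(s^4 - 5*s^3 + 2*s^2 + 8*s) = (s - 3)*(s + 1)*(s + 3)*(s^3 - 6*s^2 + 8*s) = (s - 4)*(s - 3)*(s + 1)*(s + 3)*(s^2 - 2*s) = s*(s - 4)*(s - 3)*(s + 1)*(s + 3)*(s - 2)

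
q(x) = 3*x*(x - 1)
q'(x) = 6*x - 3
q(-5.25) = 98.44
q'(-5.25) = -34.50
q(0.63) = -0.70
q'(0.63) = 0.78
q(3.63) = 28.64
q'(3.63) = 18.78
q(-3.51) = 47.49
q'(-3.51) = -24.06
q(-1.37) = 9.74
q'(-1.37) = -11.22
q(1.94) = 5.47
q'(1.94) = 8.64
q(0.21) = -0.50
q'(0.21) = -1.74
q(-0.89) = 5.05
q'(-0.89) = -8.34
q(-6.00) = 126.00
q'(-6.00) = -39.00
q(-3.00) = 36.00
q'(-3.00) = -21.00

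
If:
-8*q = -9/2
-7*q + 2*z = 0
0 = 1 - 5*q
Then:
No Solution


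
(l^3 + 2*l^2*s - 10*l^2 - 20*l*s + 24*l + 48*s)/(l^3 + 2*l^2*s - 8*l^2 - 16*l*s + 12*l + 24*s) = (l - 4)/(l - 2)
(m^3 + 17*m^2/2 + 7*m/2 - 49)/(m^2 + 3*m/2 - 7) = m + 7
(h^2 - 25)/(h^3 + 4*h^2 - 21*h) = (h^2 - 25)/(h*(h^2 + 4*h - 21))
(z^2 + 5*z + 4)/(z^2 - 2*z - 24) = (z + 1)/(z - 6)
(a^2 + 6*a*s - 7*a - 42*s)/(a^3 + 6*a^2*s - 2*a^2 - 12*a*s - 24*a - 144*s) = (a - 7)/(a^2 - 2*a - 24)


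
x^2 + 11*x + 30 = (x + 5)*(x + 6)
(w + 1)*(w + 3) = w^2 + 4*w + 3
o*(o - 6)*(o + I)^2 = o^4 - 6*o^3 + 2*I*o^3 - o^2 - 12*I*o^2 + 6*o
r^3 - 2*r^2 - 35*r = r*(r - 7)*(r + 5)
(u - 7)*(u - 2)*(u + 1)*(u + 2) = u^4 - 6*u^3 - 11*u^2 + 24*u + 28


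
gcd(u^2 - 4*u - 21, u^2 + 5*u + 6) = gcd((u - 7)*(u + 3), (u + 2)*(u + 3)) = u + 3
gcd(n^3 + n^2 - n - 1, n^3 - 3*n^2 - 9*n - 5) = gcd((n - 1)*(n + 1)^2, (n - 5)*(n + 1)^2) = n^2 + 2*n + 1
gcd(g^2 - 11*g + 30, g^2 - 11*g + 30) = g^2 - 11*g + 30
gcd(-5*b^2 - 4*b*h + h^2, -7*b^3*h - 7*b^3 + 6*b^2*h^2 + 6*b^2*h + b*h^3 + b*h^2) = 1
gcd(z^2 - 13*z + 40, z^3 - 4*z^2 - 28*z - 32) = z - 8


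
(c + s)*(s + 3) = c*s + 3*c + s^2 + 3*s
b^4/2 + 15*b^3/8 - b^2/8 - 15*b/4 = b*(b/2 + 1)*(b - 5/4)*(b + 3)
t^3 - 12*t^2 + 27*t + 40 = (t - 8)*(t - 5)*(t + 1)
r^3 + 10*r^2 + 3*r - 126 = (r - 3)*(r + 6)*(r + 7)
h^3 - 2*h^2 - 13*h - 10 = (h - 5)*(h + 1)*(h + 2)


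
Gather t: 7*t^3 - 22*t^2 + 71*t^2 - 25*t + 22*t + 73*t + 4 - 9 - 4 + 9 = 7*t^3 + 49*t^2 + 70*t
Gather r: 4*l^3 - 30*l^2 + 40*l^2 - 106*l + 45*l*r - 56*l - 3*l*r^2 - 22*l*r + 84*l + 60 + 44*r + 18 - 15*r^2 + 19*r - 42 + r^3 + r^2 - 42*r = 4*l^3 + 10*l^2 - 78*l + r^3 + r^2*(-3*l - 14) + r*(23*l + 21) + 36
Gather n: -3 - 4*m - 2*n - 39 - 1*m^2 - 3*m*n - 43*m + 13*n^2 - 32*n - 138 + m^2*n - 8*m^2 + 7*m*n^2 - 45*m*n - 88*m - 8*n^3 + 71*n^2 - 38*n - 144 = -9*m^2 - 135*m - 8*n^3 + n^2*(7*m + 84) + n*(m^2 - 48*m - 72) - 324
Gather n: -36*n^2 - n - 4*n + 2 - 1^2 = -36*n^2 - 5*n + 1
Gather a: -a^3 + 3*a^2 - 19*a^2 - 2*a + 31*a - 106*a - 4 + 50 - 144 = -a^3 - 16*a^2 - 77*a - 98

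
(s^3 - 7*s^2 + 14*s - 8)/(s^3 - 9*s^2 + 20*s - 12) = (s - 4)/(s - 6)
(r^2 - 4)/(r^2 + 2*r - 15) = (r^2 - 4)/(r^2 + 2*r - 15)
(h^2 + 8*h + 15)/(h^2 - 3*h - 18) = (h + 5)/(h - 6)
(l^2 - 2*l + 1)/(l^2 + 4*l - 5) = (l - 1)/(l + 5)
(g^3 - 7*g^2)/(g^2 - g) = g*(g - 7)/(g - 1)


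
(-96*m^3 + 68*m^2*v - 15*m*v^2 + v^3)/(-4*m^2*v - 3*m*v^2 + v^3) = (24*m^2 - 11*m*v + v^2)/(v*(m + v))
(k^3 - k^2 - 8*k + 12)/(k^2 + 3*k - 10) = (k^2 + k - 6)/(k + 5)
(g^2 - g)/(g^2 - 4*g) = (g - 1)/(g - 4)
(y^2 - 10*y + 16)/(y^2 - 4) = (y - 8)/(y + 2)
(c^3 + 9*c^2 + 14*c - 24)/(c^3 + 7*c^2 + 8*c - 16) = (c + 6)/(c + 4)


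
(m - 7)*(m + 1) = m^2 - 6*m - 7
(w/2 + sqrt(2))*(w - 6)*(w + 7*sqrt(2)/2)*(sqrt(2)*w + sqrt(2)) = sqrt(2)*w^4/2 - 5*sqrt(2)*w^3/2 + 11*w^3/2 - 55*w^2/2 + 4*sqrt(2)*w^2 - 35*sqrt(2)*w - 33*w - 42*sqrt(2)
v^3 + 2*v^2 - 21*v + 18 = (v - 3)*(v - 1)*(v + 6)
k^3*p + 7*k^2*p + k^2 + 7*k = k*(k + 7)*(k*p + 1)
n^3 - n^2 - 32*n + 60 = (n - 5)*(n - 2)*(n + 6)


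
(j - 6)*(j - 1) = j^2 - 7*j + 6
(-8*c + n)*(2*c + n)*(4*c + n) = -64*c^3 - 40*c^2*n - 2*c*n^2 + n^3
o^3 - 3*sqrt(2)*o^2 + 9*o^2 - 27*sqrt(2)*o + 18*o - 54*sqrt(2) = (o + 3)*(o + 6)*(o - 3*sqrt(2))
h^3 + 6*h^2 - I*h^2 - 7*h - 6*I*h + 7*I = (h - 1)*(h + 7)*(h - I)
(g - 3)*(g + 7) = g^2 + 4*g - 21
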